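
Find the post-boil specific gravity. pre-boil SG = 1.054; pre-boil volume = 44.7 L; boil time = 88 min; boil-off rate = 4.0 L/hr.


V_post = V_pre − rate·(t/60);  SG_post = 1 + (SG_pre−1)·V_pre/V_post
V_post = 44.7 − 4.0·(88/60) = 38.8333
SG_post = 1 + (1.054 − 1)·44.7/38.8333

1.0622


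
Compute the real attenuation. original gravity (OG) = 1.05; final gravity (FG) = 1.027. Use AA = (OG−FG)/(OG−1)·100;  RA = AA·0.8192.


AA = (1.05 − 1.027)/(1.05 − 1)·100 = 46.0000
RA = 46.0000·0.8192

37.6832 %


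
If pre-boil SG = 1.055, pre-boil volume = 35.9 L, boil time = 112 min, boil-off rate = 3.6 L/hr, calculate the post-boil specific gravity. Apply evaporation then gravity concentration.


V_post = V_pre − rate·(t/60);  SG_post = 1 + (SG_pre−1)·V_pre/V_post
V_post = 35.9 − 3.6·(112/60) = 29.1800
SG_post = 1 + (1.055 − 1)·35.9/29.1800

1.0677


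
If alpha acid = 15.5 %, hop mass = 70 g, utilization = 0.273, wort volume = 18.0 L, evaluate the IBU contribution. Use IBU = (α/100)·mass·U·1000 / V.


IBU = (15.5/100)·70·0.273·1000 / 18.0

164.5583 IBU


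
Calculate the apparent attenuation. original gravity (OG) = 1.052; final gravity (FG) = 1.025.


AA = (OG − FG)/(OG − 1) · 100
AA = (1.052 − 1.025)/(1.052 − 1) · 100

51.9231 %


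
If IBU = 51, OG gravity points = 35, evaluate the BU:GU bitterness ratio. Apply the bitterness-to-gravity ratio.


BU:GU = IBU / OG_points
BU:GU = 51 / 35

1.4571


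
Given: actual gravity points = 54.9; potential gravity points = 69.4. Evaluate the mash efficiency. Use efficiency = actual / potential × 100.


efficiency = 54.9 / 69.4 × 100

79.1066 %


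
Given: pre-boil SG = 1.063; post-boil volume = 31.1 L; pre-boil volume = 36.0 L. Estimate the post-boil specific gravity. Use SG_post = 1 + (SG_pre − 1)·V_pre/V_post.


pts_pre = (1.063 − 1)·1000 = 63.0000
pts_post = 63.0000·36.0/31.1 = 72.9260
SG_post = 1 + 72.9260/1000

1.0729


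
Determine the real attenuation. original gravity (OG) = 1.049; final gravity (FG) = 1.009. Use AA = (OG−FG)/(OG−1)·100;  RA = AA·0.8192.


AA = (1.049 − 1.009)/(1.049 − 1)·100 = 81.6327
RA = 81.6327·0.8192

66.8735 %


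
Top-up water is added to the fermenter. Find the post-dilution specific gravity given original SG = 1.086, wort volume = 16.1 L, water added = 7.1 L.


SG_new = 1 + (SG_old − 1)·V_old/(V_old + V_water)
pts = (1.086 − 1)·1000·16.1/(16.1 + 7.1) = 59.6810
SG_new = 1 + 59.6810/1000

1.0597


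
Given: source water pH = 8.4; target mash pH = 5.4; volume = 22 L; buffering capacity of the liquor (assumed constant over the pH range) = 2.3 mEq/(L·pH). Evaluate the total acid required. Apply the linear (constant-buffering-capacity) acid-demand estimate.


acid = buffering capacity · (pH_source − pH_target) · V
acid = 2.3 · (8.4 − 5.4) · 22

151.8000 mEq


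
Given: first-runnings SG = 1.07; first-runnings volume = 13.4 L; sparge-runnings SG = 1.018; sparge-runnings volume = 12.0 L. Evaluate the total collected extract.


total = Σ (SG_i − 1)·1000·V_i
first = (1.07 − 1)·1000·13.4 = 938.0000
sparge = (1.018 − 1)·1000·12.0 = 216.0000
total = 938.0000 + 216.0000

1154.0000 gravity·L


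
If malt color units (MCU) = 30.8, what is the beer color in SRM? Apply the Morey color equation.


SRM = 1.4922 · MCU^0.6859
SRM = 1.4922 · 30.8^0.6859

15.6612 SRM


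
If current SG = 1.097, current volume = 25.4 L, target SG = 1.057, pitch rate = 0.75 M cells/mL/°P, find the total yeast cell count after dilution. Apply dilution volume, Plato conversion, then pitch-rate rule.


V_w = V·((SG_c−1)/(SG_t−1)−1);  °P = 259 − 259/SG_t;  cells = rate·(V+V_w)·°P
V_w = 25.4·((1.097−1)/(1.057−1)−1) = 17.8246
V_final = 25.4 + 17.8246 = 43.2246
°P = 259 − 259/1.057 = 13.9669
cells = 0.75·43.2246·13.9669

452.7844 billion cells


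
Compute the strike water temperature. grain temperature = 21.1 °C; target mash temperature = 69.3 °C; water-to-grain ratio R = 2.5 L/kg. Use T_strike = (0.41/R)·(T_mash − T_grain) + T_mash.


T_strike = (0.41/2.5)·(69.3 − 21.1) + 69.3

77.2048 °C


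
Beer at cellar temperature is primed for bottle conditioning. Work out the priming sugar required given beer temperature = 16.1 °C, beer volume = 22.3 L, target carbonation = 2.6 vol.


residual = 14.695·(0.01821 + 0.09011·e^(−0.04·T));  sugar = (target − residual)·4.0·V
residual = 14.695·(0.01821 + 0.09011·e^(−0.04·16.1)) = 0.9630
sugar = (2.6 − 0.9630)·4.0·22.3

146.0176 g


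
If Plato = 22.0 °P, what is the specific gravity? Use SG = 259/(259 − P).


SG = 259/(259 − 22.0)

1.0928


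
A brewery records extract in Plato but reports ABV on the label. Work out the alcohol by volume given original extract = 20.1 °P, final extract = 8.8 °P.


SG = 259/(259 − P);  ABV = (OG − FG)·131.25
OG = 259/(259 − 20.1) = 1.0841
FG = 259/(259 − 8.8) = 1.0352
ABV = (1.0841 − 1.0352)·131.25

6.4265 % ABV


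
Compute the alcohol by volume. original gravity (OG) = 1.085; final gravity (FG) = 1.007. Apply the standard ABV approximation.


ABV = (OG − FG) · 131.25
ABV = (1.085 − 1.007) · 131.25

10.2375 % ABV


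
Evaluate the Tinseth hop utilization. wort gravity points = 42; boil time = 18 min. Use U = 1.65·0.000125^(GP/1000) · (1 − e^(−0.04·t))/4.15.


bigness = 1.65·0.000125^(42/1000) = 1.1312
boil_factor = (1 − e^(−0.04·18))/4.15 = 0.1237
U = 1.1312 · 0.1237

0.1399


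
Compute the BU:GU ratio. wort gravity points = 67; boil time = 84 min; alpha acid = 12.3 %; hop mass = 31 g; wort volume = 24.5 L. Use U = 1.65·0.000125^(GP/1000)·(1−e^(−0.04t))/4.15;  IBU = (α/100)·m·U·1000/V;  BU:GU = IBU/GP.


U = 1.65·0.000125^(67/1000)·(1−e^(−0.04·84))/4.15 = 0.2102
IBU = (12.3/100)·31·0.2102·1000/24.5 = 32.7097
BU:GU = 32.7097/67

0.4882


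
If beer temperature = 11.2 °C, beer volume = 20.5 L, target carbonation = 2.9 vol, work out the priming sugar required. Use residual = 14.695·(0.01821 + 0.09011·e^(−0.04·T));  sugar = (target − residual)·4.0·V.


residual = 14.695·(0.01821 + 0.09011·e^(−0.04·11.2)) = 1.1136
sugar = (2.9 − 1.1136)·4.0·20.5

146.4838 g


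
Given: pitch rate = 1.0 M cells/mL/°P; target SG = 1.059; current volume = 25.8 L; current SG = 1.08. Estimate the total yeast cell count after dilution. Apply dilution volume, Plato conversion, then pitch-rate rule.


V_w = V·((SG_c−1)/(SG_t−1)−1);  °P = 259 − 259/SG_t;  cells = rate·(V+V_w)·°P
V_w = 25.8·((1.08−1)/(1.059−1)−1) = 9.1831
V_final = 25.8 + 9.1831 = 34.9831
°P = 259 − 259/1.059 = 14.4297
cells = 1.0·34.9831·14.4297

504.7932 billion cells


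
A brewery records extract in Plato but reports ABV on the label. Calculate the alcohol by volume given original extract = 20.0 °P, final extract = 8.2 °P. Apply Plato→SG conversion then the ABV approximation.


SG = 259/(259 − P);  ABV = (OG − FG)·131.25
OG = 259/(259 − 20.0) = 1.0837
FG = 259/(259 − 8.2) = 1.0327
ABV = (1.0837 − 1.0327)·131.25

6.6920 % ABV


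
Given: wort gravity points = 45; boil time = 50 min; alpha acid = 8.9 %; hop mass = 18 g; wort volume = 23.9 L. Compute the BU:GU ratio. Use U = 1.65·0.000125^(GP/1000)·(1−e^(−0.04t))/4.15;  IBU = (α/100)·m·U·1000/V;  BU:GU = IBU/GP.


U = 1.65·0.000125^(45/1000)·(1−e^(−0.04·50))/4.15 = 0.2294
IBU = (8.9/100)·18·0.2294·1000/23.9 = 15.3783
BU:GU = 15.3783/45

0.3417


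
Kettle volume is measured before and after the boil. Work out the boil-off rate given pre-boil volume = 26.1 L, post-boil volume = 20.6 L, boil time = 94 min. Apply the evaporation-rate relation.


rate = (V_pre − V_post) / (t_min/60)
rate = (26.1 − 20.6) / (94/60)

3.5106 L/hr


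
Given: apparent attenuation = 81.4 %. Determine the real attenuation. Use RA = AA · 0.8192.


RA = 81.4 · 0.8192

66.6829 %


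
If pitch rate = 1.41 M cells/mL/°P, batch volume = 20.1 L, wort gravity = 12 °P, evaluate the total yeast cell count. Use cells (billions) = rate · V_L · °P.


cells = 1.41 · 20.1 · 12

340.0920 billion cells


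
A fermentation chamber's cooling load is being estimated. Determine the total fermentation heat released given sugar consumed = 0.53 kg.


Q = m_sugar · 590 kJ/kg
Q = 0.53 · 590

312.7000 kJ


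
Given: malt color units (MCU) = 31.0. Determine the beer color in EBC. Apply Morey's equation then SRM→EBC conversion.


SRM = 1.4922·MCU^0.6859;  EBC = SRM·1.97
SRM = 1.4922·31.0^0.6859 = 15.7308
EBC = 15.7308·1.97

30.9898 EBC


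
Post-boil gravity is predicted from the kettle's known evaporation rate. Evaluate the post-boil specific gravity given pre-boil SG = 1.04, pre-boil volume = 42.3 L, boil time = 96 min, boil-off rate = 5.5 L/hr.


V_post = V_pre − rate·(t/60);  SG_post = 1 + (SG_pre−1)·V_pre/V_post
V_post = 42.3 − 5.5·(96/60) = 33.5000
SG_post = 1 + (1.04 − 1)·42.3/33.5000

1.0505


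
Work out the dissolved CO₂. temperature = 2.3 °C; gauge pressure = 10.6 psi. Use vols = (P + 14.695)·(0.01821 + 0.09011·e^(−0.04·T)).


vols = (10.6 + 14.695)·(0.01821 + 0.09011·e^(−0.04·2.3))

2.5396 volumes


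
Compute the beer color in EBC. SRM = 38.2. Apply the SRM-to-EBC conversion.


EBC = SRM · 1.97
EBC = 38.2 · 1.97

75.2540 EBC


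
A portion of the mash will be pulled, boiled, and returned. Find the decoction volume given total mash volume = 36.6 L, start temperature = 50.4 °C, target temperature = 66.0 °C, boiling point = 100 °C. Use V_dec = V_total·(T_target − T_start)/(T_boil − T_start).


V_dec = 36.6·(66.0 − 50.4)/(100 − 50.4)

11.5113 L


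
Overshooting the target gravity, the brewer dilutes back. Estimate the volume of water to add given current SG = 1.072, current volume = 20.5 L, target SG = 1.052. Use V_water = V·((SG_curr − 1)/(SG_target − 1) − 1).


V_water = 20.5·((1.072 − 1)/(1.052 − 1) − 1)

7.8846 L


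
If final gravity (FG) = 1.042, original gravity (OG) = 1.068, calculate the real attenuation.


AA = (OG−FG)/(OG−1)·100;  RA = AA·0.8192
AA = (1.068 − 1.042)/(1.068 − 1)·100 = 38.2353
RA = 38.2353·0.8192

31.3224 %


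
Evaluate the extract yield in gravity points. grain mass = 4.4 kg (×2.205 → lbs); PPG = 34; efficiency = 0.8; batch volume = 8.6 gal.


points = lbs × PPG × eff / vol
lbs = 4.4 × 2.205 = 9.7020
points = 9.7020 × 34 × 0.8 / 8.6

30.6854 points


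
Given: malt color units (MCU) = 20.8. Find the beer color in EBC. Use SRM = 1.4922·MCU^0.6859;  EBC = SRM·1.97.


SRM = 1.4922·20.8^0.6859 = 11.9643
EBC = 11.9643·1.97

23.5696 EBC


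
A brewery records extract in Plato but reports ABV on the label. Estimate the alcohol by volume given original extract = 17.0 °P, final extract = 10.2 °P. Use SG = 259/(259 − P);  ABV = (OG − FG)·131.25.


OG = 259/(259 − 17.0) = 1.0702
FG = 259/(259 − 10.2) = 1.0410
ABV = (1.0702 − 1.0410)·131.25

3.8392 % ABV


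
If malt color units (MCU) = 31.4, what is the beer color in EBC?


SRM = 1.4922·MCU^0.6859;  EBC = SRM·1.97
SRM = 1.4922·31.4^0.6859 = 15.8698
EBC = 15.8698·1.97

31.2635 EBC


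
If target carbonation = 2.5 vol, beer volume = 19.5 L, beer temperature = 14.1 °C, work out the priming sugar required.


residual = 14.695·(0.01821 + 0.09011·e^(−0.04·T));  sugar = (target − residual)·4.0·V
residual = 14.695·(0.01821 + 0.09011·e^(−0.04·14.1)) = 1.0210
sugar = (2.5 − 1.0210)·4.0·19.5

115.3657 g


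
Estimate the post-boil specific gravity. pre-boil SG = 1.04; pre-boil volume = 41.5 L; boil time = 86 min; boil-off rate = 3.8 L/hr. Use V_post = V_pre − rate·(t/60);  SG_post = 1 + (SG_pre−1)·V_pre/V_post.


V_post = 41.5 − 3.8·(86/60) = 36.0533
SG_post = 1 + (1.04 − 1)·41.5/36.0533

1.0460


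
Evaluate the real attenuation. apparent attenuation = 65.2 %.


RA = AA · 0.8192
RA = 65.2 · 0.8192

53.4118 %


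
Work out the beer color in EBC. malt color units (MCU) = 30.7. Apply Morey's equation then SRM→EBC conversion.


SRM = 1.4922·MCU^0.6859;  EBC = SRM·1.97
SRM = 1.4922·30.7^0.6859 = 15.6263
EBC = 15.6263·1.97

30.7837 EBC


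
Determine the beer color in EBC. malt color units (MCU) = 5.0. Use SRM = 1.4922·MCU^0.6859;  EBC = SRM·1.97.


SRM = 1.4922·5.0^0.6859 = 4.5004
EBC = 4.5004·1.97

8.8658 EBC


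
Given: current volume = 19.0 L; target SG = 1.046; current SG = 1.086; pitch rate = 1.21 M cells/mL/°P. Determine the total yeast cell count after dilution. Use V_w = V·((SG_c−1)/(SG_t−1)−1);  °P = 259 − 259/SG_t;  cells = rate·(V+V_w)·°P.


V_w = 19.0·((1.086−1)/(1.046−1)−1) = 16.5217
V_final = 19.0 + 16.5217 = 35.5217
°P = 259 − 259/1.046 = 11.3901
cells = 1.21·35.5217·11.3901

489.5595 billion cells


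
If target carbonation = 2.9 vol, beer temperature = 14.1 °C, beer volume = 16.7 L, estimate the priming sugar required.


residual = 14.695·(0.01821 + 0.09011·e^(−0.04·T));  sugar = (target − residual)·4.0·V
residual = 14.695·(0.01821 + 0.09011·e^(−0.04·14.1)) = 1.0210
sugar = (2.9 − 1.0210)·4.0·16.7

125.5204 g


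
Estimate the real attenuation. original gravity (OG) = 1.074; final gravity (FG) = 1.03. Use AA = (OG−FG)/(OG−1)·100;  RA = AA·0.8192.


AA = (1.074 − 1.03)/(1.074 − 1)·100 = 59.4595
RA = 59.4595·0.8192

48.7092 %


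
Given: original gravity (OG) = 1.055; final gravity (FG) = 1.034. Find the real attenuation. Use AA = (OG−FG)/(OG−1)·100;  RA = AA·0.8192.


AA = (1.055 − 1.034)/(1.055 − 1)·100 = 38.1818
RA = 38.1818·0.8192

31.2785 %


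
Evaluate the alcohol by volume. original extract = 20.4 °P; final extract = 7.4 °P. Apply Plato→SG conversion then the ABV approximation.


SG = 259/(259 − P);  ABV = (OG − FG)·131.25
OG = 259/(259 − 20.4) = 1.0855
FG = 259/(259 − 7.4) = 1.0294
ABV = (1.0855 − 1.0294)·131.25

7.3614 % ABV


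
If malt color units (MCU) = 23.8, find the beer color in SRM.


SRM = 1.4922 · MCU^0.6859
SRM = 1.4922 · 23.8^0.6859

13.1226 SRM


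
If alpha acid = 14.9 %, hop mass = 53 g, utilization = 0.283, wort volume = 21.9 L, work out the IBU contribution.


IBU = (α/100)·mass·U·1000 / V
IBU = (14.9/100)·53·0.283·1000 / 21.9

102.0480 IBU


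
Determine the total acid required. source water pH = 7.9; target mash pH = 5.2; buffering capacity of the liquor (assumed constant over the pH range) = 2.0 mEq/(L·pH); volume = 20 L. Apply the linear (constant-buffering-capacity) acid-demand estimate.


acid = buffering capacity · (pH_source − pH_target) · V
acid = 2.0 · (7.9 − 5.2) · 20

108.0000 mEq


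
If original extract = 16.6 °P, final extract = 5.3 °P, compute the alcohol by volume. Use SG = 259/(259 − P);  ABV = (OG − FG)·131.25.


OG = 259/(259 − 16.6) = 1.0685
FG = 259/(259 − 5.3) = 1.0209
ABV = (1.0685 − 1.0209)·131.25

6.2463 % ABV


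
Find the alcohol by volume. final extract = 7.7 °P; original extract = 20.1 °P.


SG = 259/(259 − P);  ABV = (OG − FG)·131.25
OG = 259/(259 − 20.1) = 1.0841
FG = 259/(259 − 7.7) = 1.0306
ABV = (1.0841 − 1.0306)·131.25

7.0212 % ABV


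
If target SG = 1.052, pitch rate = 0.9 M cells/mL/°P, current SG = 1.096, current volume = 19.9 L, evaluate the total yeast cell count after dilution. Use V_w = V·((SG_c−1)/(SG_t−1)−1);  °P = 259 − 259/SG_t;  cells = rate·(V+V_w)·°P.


V_w = 19.9·((1.096−1)/(1.052−1)−1) = 16.8385
V_final = 19.9 + 16.8385 = 36.7385
°P = 259 − 259/1.052 = 12.8023
cells = 0.9·36.7385·12.8023

423.3025 billion cells


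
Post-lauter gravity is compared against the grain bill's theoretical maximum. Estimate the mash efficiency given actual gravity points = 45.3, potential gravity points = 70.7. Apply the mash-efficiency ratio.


efficiency = actual / potential × 100
efficiency = 45.3 / 70.7 × 100

64.0736 %


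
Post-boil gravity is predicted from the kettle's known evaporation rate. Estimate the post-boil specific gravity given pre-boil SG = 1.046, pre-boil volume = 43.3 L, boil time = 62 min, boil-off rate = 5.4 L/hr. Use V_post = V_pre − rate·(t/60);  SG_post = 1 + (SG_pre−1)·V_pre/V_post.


V_post = 43.3 − 5.4·(62/60) = 37.7200
SG_post = 1 + (1.046 − 1)·43.3/37.7200

1.0528


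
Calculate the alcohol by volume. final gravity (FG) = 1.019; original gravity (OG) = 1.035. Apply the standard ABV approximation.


ABV = (OG − FG) · 131.25
ABV = (1.035 − 1.019) · 131.25

2.1000 % ABV


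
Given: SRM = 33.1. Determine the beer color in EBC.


EBC = SRM · 1.97
EBC = 33.1 · 1.97

65.2070 EBC


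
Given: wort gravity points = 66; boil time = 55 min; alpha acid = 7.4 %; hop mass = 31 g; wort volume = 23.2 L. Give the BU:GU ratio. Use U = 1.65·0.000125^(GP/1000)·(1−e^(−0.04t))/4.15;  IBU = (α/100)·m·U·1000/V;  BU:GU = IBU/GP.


U = 1.65·0.000125^(66/1000)·(1−e^(−0.04·55))/4.15 = 0.1954
IBU = (7.4/100)·31·0.1954·1000/23.2 = 19.3168
BU:GU = 19.3168/66

0.2927


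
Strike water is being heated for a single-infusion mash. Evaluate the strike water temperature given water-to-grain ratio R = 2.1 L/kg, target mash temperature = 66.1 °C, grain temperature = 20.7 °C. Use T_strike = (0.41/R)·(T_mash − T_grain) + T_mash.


T_strike = (0.41/2.1)·(66.1 − 20.7) + 66.1

74.9638 °C


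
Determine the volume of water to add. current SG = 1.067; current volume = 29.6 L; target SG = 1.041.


V_water = V·((SG_curr − 1)/(SG_target − 1) − 1)
V_water = 29.6·((1.067 − 1)/(1.041 − 1) − 1)

18.7707 L


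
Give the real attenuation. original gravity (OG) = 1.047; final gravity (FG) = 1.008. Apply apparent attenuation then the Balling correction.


AA = (OG−FG)/(OG−1)·100;  RA = AA·0.8192
AA = (1.047 − 1.008)/(1.047 − 1)·100 = 82.9787
RA = 82.9787·0.8192

67.9762 %


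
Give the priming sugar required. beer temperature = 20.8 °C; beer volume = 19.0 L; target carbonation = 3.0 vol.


residual = 14.695·(0.01821 + 0.09011·e^(−0.04·T));  sugar = (target − residual)·4.0·V
residual = 14.695·(0.01821 + 0.09011·e^(−0.04·20.8)) = 0.8438
sugar = (3.0 − 0.8438)·4.0·19.0

163.8678 g


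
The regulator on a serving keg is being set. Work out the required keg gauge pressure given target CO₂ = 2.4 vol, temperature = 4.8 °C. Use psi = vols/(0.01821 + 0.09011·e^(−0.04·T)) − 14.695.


psi = 2.4/(0.01821 + 0.09011·e^(−0.04·4.8)) − 14.695

11.2290 psi


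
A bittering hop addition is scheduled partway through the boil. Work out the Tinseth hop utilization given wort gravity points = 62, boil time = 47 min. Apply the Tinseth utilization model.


U = 1.65·0.000125^(GP/1000) · (1 − e^(−0.04·t))/4.15
bigness = 1.65·0.000125^(62/1000) = 0.9451
boil_factor = (1 − e^(−0.04·47))/4.15 = 0.2042
U = 0.9451 · 0.2042

0.1930


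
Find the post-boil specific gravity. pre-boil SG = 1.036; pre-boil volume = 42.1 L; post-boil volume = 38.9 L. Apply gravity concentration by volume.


SG_post = 1 + (SG_pre − 1)·V_pre/V_post
pts_pre = (1.036 − 1)·1000 = 36.0000
pts_post = 36.0000·42.1/38.9 = 38.9614
SG_post = 1 + 38.9614/1000

1.0390


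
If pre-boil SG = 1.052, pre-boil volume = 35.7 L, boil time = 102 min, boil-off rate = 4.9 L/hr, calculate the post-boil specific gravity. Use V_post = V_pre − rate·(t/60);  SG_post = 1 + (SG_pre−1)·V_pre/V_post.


V_post = 35.7 − 4.9·(102/60) = 27.3700
SG_post = 1 + (1.052 − 1)·35.7/27.3700

1.0678


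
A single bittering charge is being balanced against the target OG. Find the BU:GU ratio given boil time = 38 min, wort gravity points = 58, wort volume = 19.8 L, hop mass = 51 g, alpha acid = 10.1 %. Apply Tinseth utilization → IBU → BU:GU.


U = 1.65·0.000125^(GP/1000)·(1−e^(−0.04t))/4.15;  IBU = (α/100)·m·U·1000/V;  BU:GU = IBU/GP
U = 1.65·0.000125^(58/1000)·(1−e^(−0.04·38))/4.15 = 0.1844
IBU = (10.1/100)·51·0.1844·1000/19.8 = 47.9838
BU:GU = 47.9838/58

0.8273


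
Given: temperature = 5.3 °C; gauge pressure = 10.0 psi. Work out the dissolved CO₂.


vols = (P + 14.695)·(0.01821 + 0.09011·e^(−0.04·T))
vols = (10.0 + 14.695)·(0.01821 + 0.09011·e^(−0.04·5.3))

2.2499 volumes


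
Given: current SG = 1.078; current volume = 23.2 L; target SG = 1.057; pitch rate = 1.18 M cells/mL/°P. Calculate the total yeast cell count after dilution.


V_w = V·((SG_c−1)/(SG_t−1)−1);  °P = 259 − 259/SG_t;  cells = rate·(V+V_w)·°P
V_w = 23.2·((1.078−1)/(1.057−1)−1) = 8.5474
V_final = 23.2 + 8.5474 = 31.7474
°P = 259 − 259/1.057 = 13.9669
cells = 1.18·31.7474·13.9669

523.2261 billion cells


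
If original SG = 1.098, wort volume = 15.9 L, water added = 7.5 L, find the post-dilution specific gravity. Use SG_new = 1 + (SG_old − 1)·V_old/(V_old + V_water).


pts = (1.098 − 1)·1000·15.9/(15.9 + 7.5) = 66.5897
SG_new = 1 + 66.5897/1000

1.0666


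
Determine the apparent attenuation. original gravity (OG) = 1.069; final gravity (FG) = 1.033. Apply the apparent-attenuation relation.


AA = (OG − FG)/(OG − 1) · 100
AA = (1.069 − 1.033)/(1.069 − 1) · 100

52.1739 %


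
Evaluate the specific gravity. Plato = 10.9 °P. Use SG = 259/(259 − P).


SG = 259/(259 − 10.9)

1.0439


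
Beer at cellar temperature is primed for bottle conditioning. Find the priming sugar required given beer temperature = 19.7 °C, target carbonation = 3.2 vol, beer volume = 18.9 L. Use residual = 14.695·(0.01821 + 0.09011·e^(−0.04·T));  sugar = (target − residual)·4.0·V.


residual = 14.695·(0.01821 + 0.09011·e^(−0.04·19.7)) = 0.8698
sugar = (3.2 − 0.8698)·4.0·18.9

176.1658 g


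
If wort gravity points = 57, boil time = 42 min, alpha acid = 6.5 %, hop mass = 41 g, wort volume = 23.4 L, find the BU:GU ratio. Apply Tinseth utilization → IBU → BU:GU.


U = 1.65·0.000125^(GP/1000)·(1−e^(−0.04t))/4.15;  IBU = (α/100)·m·U·1000/V;  BU:GU = IBU/GP
U = 1.65·0.000125^(57/1000)·(1−e^(−0.04·42))/4.15 = 0.1938
IBU = (6.5/100)·41·0.1938·1000/23.4 = 22.0732
BU:GU = 22.0732/57

0.3872


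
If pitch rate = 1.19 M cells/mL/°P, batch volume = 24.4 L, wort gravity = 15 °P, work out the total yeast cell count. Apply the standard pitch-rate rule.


cells (billions) = rate · V_L · °P
cells = 1.19 · 24.4 · 15

435.5400 billion cells


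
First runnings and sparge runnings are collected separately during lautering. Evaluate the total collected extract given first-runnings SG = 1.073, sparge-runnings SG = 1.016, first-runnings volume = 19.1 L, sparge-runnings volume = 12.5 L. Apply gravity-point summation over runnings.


total = Σ (SG_i − 1)·1000·V_i
first = (1.073 − 1)·1000·19.1 = 1394.3000
sparge = (1.016 − 1)·1000·12.5 = 200.0000
total = 1394.3000 + 200.0000

1594.3000 gravity·L


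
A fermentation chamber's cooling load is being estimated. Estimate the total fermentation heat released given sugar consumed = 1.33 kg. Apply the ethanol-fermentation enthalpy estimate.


Q = m_sugar · 590 kJ/kg
Q = 1.33 · 590

784.7000 kJ


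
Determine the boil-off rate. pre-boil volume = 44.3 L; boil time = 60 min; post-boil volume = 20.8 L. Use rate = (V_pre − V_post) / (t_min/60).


rate = (44.3 − 20.8) / (60/60)

23.5000 L/hr


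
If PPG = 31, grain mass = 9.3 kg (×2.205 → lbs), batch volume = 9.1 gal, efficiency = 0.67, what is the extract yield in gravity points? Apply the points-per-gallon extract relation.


points = lbs × PPG × eff / vol
lbs = 9.3 × 2.205 = 20.5065
points = 20.5065 × 31 × 0.67 / 9.1

46.8044 points


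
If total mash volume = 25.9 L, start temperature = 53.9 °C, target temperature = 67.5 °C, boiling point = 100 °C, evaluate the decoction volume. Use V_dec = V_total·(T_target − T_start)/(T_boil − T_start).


V_dec = 25.9·(67.5 − 53.9)/(100 − 53.9)

7.6408 L


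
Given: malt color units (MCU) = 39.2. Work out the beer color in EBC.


SRM = 1.4922·MCU^0.6859;  EBC = SRM·1.97
SRM = 1.4922·39.2^0.6859 = 18.4783
EBC = 18.4783·1.97

36.4022 EBC


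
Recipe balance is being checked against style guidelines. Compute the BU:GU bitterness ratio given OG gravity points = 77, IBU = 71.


BU:GU = IBU / OG_points
BU:GU = 71 / 77

0.9221


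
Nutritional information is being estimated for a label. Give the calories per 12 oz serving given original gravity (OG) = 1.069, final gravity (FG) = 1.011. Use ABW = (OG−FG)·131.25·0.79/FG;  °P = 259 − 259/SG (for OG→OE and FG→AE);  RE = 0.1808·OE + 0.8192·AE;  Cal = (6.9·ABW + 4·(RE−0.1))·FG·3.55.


ABW = (1.069 − 1.011)·131.25·0.79/1.011 = 5.9484
OE = 259 − 259/1.069 = 16.7175 °P
AE = 259 − 259/1.011 = 2.8180 °P
RE = 0.1808·16.7175 + 0.8192·2.8180 = 5.3310 °P
Cal = (6.9·5.9484 + 4·(5.3310−0.1))·1.011·3.55

222.4076 kcal


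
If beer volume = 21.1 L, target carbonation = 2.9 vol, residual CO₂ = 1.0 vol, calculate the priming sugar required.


sugar = (target − residual)·4.0·V
sugar = (2.9 − 1.0)·4.0·21.1

160.3600 g


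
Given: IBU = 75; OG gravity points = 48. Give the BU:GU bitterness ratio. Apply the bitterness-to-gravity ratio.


BU:GU = IBU / OG_points
BU:GU = 75 / 48

1.5625


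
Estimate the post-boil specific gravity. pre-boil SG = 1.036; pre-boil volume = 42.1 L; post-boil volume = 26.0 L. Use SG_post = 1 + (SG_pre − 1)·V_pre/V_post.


pts_pre = (1.036 − 1)·1000 = 36.0000
pts_post = 36.0000·42.1/26.0 = 58.2923
SG_post = 1 + 58.2923/1000

1.0583


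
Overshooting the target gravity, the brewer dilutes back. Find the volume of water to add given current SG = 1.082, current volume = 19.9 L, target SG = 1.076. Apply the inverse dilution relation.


V_water = V·((SG_curr − 1)/(SG_target − 1) − 1)
V_water = 19.9·((1.082 − 1)/(1.076 − 1) − 1)

1.5711 L


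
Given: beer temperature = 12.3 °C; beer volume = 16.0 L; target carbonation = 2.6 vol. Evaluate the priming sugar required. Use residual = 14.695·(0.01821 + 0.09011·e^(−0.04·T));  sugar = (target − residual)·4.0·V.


residual = 14.695·(0.01821 + 0.09011·e^(−0.04·12.3)) = 1.0772
sugar = (2.6 − 1.0772)·4.0·16.0

97.4596 g


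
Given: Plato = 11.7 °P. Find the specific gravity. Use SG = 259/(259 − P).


SG = 259/(259 − 11.7)

1.0473


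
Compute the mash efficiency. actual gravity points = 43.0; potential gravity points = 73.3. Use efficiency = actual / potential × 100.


efficiency = 43.0 / 73.3 × 100

58.6630 %


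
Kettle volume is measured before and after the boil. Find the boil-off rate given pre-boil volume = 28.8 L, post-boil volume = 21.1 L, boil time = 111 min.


rate = (V_pre − V_post) / (t_min/60)
rate = (28.8 − 21.1) / (111/60)

4.1622 L/hr


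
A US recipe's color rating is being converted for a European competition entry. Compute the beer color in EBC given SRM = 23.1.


EBC = SRM · 1.97
EBC = 23.1 · 1.97

45.5070 EBC


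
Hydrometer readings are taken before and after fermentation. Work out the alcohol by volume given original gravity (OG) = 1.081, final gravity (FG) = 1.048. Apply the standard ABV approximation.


ABV = (OG − FG) · 131.25
ABV = (1.081 − 1.048) · 131.25

4.3312 % ABV


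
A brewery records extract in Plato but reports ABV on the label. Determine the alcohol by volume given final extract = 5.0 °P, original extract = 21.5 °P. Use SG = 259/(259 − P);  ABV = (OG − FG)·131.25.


OG = 259/(259 − 21.5) = 1.0905
FG = 259/(259 − 5.0) = 1.0197
ABV = (1.0905 − 1.0197)·131.25

9.2979 % ABV


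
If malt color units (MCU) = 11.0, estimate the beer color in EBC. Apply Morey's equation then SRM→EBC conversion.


SRM = 1.4922·MCU^0.6859;  EBC = SRM·1.97
SRM = 1.4922·11.0^0.6859 = 7.7289
EBC = 7.7289·1.97

15.2260 EBC


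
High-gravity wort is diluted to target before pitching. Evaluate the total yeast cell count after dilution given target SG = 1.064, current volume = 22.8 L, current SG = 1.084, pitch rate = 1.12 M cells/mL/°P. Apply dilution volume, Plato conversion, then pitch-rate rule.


V_w = V·((SG_c−1)/(SG_t−1)−1);  °P = 259 − 259/SG_t;  cells = rate·(V+V_w)·°P
V_w = 22.8·((1.084−1)/(1.064−1)−1) = 7.1250
V_final = 22.8 + 7.1250 = 29.9250
°P = 259 − 259/1.064 = 15.5789
cells = 1.12·29.9250·15.5789

522.1440 billion cells


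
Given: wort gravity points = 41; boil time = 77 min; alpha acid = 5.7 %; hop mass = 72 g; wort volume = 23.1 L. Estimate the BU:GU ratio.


U = 1.65·0.000125^(GP/1000)·(1−e^(−0.04t))/4.15;  IBU = (α/100)·m·U·1000/V;  BU:GU = IBU/GP
U = 1.65·0.000125^(41/1000)·(1−e^(−0.04·77))/4.15 = 0.2624
IBU = (5.7/100)·72·0.2624·1000/23.1 = 46.6199
BU:GU = 46.6199/41

1.1371


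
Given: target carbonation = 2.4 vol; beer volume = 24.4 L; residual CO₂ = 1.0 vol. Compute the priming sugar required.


sugar = (target − residual)·4.0·V
sugar = (2.4 − 1.0)·4.0·24.4

136.6400 g


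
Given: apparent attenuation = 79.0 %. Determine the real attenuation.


RA = AA · 0.8192
RA = 79.0 · 0.8192

64.7168 %


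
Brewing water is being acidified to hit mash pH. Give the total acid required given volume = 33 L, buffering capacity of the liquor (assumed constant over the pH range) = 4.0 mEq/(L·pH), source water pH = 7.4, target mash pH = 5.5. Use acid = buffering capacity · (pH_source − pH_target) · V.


acid = 4.0 · (7.4 − 5.5) · 33

250.8000 mEq


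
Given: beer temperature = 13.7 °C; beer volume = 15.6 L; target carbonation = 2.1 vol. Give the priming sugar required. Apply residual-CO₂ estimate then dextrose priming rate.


residual = 14.695·(0.01821 + 0.09011·e^(−0.04·T));  sugar = (target − residual)·4.0·V
residual = 14.695·(0.01821 + 0.09011·e^(−0.04·13.7)) = 1.0331
sugar = (2.1 − 1.0331)·4.0·15.6

66.5744 g


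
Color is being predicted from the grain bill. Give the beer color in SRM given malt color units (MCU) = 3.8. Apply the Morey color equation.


SRM = 1.4922 · MCU^0.6859
SRM = 1.4922 · 3.8^0.6859

3.7282 SRM


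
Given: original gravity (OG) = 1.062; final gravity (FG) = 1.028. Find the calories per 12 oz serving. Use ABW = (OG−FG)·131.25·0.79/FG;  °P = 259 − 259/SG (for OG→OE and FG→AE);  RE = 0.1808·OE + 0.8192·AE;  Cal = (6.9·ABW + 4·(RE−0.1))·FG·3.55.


ABW = (1.062 − 1.028)·131.25·0.79/1.028 = 3.4294
OE = 259 − 259/1.062 = 15.1205 °P
AE = 259 − 259/1.028 = 7.0545 °P
RE = 0.1808·15.1205 + 0.8192·7.0545 = 8.5128 °P
Cal = (6.9·3.4294 + 4·(8.5128−0.1))·1.028·3.55

209.1610 kcal


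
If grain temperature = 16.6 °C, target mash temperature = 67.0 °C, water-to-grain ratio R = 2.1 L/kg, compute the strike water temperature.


T_strike = (0.41/R)·(T_mash − T_grain) + T_mash
T_strike = (0.41/2.1)·(67.0 − 16.6) + 67.0

76.8400 °C


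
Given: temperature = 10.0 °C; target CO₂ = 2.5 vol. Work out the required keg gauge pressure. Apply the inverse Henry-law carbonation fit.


psi = vols/(0.01821 + 0.09011·e^(−0.04·T)) − 14.695
psi = 2.5/(0.01821 + 0.09011·e^(−0.04·10.0)) − 14.695

17.1065 psi


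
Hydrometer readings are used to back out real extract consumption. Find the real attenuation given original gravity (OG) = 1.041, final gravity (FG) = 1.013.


AA = (OG−FG)/(OG−1)·100;  RA = AA·0.8192
AA = (1.041 − 1.013)/(1.041 − 1)·100 = 68.2927
RA = 68.2927·0.8192

55.9454 %


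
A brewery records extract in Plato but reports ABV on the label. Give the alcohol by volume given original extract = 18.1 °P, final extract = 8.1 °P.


SG = 259/(259 − P);  ABV = (OG − FG)·131.25
OG = 259/(259 − 18.1) = 1.0751
FG = 259/(259 − 8.1) = 1.0323
ABV = (1.0751 − 1.0323)·131.25

5.6242 % ABV


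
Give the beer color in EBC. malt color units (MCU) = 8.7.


SRM = 1.4922·MCU^0.6859;  EBC = SRM·1.97
SRM = 1.4922·8.7^0.6859 = 6.5803
EBC = 6.5803·1.97

12.9631 EBC


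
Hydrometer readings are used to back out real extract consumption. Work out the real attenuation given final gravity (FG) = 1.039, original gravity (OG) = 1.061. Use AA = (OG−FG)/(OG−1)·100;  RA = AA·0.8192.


AA = (1.061 − 1.039)/(1.061 − 1)·100 = 36.0656
RA = 36.0656·0.8192

29.5449 %


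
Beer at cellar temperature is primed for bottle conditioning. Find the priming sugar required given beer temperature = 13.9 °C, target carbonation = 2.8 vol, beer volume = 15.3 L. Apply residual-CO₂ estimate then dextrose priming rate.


residual = 14.695·(0.01821 + 0.09011·e^(−0.04·T));  sugar = (target − residual)·4.0·V
residual = 14.695·(0.01821 + 0.09011·e^(−0.04·13.9)) = 1.0270
sugar = (2.8 − 1.0270)·4.0·15.3

108.5074 g


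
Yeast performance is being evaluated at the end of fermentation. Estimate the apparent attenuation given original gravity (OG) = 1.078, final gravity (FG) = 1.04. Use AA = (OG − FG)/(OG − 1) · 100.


AA = (1.078 − 1.04)/(1.078 − 1) · 100

48.7179 %


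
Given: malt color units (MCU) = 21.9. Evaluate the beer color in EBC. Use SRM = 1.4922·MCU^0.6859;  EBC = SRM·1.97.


SRM = 1.4922·21.9^0.6859 = 12.3947
EBC = 12.3947·1.97

24.4177 EBC


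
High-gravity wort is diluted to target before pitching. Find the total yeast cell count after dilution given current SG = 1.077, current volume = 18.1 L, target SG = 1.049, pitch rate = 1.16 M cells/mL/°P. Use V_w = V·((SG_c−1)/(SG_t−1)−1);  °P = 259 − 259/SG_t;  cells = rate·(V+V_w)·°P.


V_w = 18.1·((1.077−1)/(1.049−1)−1) = 10.3429
V_final = 18.1 + 10.3429 = 28.4429
°P = 259 − 259/1.049 = 12.0982
cells = 1.16·28.4429·12.0982

399.1642 billion cells


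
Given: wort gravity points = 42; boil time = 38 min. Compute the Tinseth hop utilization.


U = 1.65·0.000125^(GP/1000) · (1 − e^(−0.04·t))/4.15
bigness = 1.65·0.000125^(42/1000) = 1.1312
boil_factor = (1 − e^(−0.04·38))/4.15 = 0.1883
U = 1.1312 · 0.1883

0.2130


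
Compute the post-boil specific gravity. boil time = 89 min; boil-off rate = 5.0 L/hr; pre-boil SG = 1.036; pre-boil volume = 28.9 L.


V_post = V_pre − rate·(t/60);  SG_post = 1 + (SG_pre−1)·V_pre/V_post
V_post = 28.9 − 5.0·(89/60) = 21.4833
SG_post = 1 + (1.036 − 1)·28.9/21.4833

1.0484


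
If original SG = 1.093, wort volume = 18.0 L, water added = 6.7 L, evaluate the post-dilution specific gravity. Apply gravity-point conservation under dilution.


SG_new = 1 + (SG_old − 1)·V_old/(V_old + V_water)
pts = (1.093 − 1)·1000·18.0/(18.0 + 6.7) = 67.7733
SG_new = 1 + 67.7733/1000

1.0678


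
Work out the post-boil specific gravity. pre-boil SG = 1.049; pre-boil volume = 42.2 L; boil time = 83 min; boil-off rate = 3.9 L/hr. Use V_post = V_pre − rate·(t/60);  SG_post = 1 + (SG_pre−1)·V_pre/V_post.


V_post = 42.2 − 3.9·(83/60) = 36.8050
SG_post = 1 + (1.049 − 1)·42.2/36.8050

1.0562


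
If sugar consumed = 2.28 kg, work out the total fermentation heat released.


Q = m_sugar · 590 kJ/kg
Q = 2.28 · 590

1345.2000 kJ


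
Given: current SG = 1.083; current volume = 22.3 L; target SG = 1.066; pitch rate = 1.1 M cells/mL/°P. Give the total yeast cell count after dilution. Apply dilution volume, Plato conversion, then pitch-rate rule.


V_w = V·((SG_c−1)/(SG_t−1)−1);  °P = 259 − 259/SG_t;  cells = rate·(V+V_w)·°P
V_w = 22.3·((1.083−1)/(1.066−1)−1) = 5.7439
V_final = 22.3 + 5.7439 = 28.0439
°P = 259 − 259/1.066 = 16.0356
cells = 1.1·28.0439·16.0356

494.6730 billion cells


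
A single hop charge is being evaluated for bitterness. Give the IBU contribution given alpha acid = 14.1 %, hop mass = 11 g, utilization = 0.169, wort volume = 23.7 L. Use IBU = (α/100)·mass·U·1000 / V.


IBU = (14.1/100)·11·0.169·1000 / 23.7

11.0599 IBU


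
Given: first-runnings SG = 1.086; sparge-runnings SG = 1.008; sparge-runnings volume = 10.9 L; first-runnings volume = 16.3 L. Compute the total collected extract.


total = Σ (SG_i − 1)·1000·V_i
first = (1.086 − 1)·1000·16.3 = 1401.8000
sparge = (1.008 − 1)·1000·10.9 = 87.2000
total = 1401.8000 + 87.2000

1489.0000 gravity·L


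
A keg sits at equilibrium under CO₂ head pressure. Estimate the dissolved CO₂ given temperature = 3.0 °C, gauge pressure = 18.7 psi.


vols = (P + 14.695)·(0.01821 + 0.09011·e^(−0.04·T))
vols = (18.7 + 14.695)·(0.01821 + 0.09011·e^(−0.04·3.0))

3.2771 volumes


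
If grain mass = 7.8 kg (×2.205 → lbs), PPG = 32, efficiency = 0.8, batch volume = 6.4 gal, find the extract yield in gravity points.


points = lbs × PPG × eff / vol
lbs = 7.8 × 2.205 = 17.1990
points = 17.1990 × 32 × 0.8 / 6.4

68.7960 points


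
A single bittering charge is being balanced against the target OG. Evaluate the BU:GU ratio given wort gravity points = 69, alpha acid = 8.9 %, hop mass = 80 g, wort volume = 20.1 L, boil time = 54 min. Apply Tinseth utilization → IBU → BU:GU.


U = 1.65·0.000125^(GP/1000)·(1−e^(−0.04t))/4.15;  IBU = (α/100)·m·U·1000/V;  BU:GU = IBU/GP
U = 1.65·0.000125^(69/1000)·(1−e^(−0.04·54))/4.15 = 0.1892
IBU = (8.9/100)·80·0.1892·1000/20.1 = 67.0178
BU:GU = 67.0178/69

0.9713


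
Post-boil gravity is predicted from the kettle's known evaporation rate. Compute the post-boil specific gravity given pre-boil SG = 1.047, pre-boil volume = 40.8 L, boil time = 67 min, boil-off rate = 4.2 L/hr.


V_post = V_pre − rate·(t/60);  SG_post = 1 + (SG_pre−1)·V_pre/V_post
V_post = 40.8 − 4.2·(67/60) = 36.1100
SG_post = 1 + (1.047 − 1)·40.8/36.1100

1.0531


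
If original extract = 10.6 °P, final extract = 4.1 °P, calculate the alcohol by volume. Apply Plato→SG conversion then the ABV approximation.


SG = 259/(259 − P);  ABV = (OG − FG)·131.25
OG = 259/(259 − 10.6) = 1.0427
FG = 259/(259 − 4.1) = 1.0161
ABV = (1.0427 − 1.0161)·131.25

3.4897 % ABV


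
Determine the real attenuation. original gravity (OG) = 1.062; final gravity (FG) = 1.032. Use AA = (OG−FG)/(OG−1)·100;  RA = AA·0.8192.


AA = (1.062 − 1.032)/(1.062 − 1)·100 = 48.3871
RA = 48.3871·0.8192

39.6387 %


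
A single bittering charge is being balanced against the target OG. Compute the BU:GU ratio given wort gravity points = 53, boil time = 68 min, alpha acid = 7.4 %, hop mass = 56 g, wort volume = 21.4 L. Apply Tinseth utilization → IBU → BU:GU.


U = 1.65·0.000125^(GP/1000)·(1−e^(−0.04t))/4.15;  IBU = (α/100)·m·U·1000/V;  BU:GU = IBU/GP
U = 1.65·0.000125^(53/1000)·(1−e^(−0.04·68))/4.15 = 0.2307
IBU = (7.4/100)·56·0.2307·1000/21.4 = 44.6666
BU:GU = 44.6666/53

0.8428


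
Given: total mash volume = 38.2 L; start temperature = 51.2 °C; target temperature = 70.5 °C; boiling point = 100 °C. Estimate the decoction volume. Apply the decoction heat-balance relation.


V_dec = V_total·(T_target − T_start)/(T_boil − T_start)
V_dec = 38.2·(70.5 − 51.2)/(100 − 51.2)

15.1078 L


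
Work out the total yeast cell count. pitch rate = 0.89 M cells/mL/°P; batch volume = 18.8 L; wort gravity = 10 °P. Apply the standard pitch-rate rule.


cells (billions) = rate · V_L · °P
cells = 0.89 · 18.8 · 10

167.3200 billion cells


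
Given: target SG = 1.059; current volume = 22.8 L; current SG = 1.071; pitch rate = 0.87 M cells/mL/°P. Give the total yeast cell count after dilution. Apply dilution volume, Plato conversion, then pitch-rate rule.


V_w = V·((SG_c−1)/(SG_t−1)−1);  °P = 259 − 259/SG_t;  cells = rate·(V+V_w)·°P
V_w = 22.8·((1.071−1)/(1.059−1)−1) = 4.6373
V_final = 22.8 + 4.6373 = 27.4373
°P = 259 − 259/1.059 = 14.4297
cells = 0.87·27.4373·14.4297

344.4421 billion cells
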